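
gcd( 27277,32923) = 1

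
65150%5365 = 770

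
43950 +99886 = 143836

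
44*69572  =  3061168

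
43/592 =43/592=0.07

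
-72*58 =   -  4176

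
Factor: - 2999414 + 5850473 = 2851059 = 3^1*587^1*1619^1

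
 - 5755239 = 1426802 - 7182041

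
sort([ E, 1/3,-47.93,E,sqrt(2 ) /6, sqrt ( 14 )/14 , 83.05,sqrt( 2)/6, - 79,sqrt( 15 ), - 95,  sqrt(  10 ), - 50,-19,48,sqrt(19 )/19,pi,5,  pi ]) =[ - 95, - 79, - 50, - 47.93,-19,sqrt(19 )/19,sqrt ( 2 ) /6, sqrt(2 )/6, sqrt ( 14)/14,1/3, E , E,pi,pi,sqrt(10),sqrt( 15) , 5,48,  83.05] 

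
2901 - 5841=-2940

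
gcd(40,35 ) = 5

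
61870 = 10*6187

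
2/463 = 2/463  =  0.00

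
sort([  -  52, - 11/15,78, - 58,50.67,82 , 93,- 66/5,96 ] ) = [ - 58, - 52, - 66/5,  -  11/15,50.67, 78,82, 93, 96] 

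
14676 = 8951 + 5725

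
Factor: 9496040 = 2^3*5^1*  237401^1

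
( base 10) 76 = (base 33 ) 2a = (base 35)26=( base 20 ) 3G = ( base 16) 4C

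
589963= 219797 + 370166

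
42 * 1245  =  52290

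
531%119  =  55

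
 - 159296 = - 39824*4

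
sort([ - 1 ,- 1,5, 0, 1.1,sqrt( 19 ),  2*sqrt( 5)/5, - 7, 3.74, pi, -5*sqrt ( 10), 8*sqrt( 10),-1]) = [ - 5*sqrt( 10 ), - 7,-1, - 1,  -  1,0, 2*sqrt(5) /5,1.1, pi,  3.74, sqrt( 19),5,8*sqrt( 10)]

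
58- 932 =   -  874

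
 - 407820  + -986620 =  - 1394440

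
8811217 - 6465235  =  2345982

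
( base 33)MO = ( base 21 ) 1ef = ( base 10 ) 750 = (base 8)1356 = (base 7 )2121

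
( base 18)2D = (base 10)49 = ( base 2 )110001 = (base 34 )1f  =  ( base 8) 61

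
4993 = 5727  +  -734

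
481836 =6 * 80306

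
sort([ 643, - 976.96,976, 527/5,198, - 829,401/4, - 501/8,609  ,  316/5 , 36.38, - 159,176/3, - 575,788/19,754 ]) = [ - 976.96, - 829, - 575, - 159 ,  -  501/8, 36.38,788/19, 176/3 , 316/5, 401/4,527/5,198,609,643,754,  976] 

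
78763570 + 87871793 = 166635363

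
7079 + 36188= 43267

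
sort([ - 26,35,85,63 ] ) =[ - 26,35, 63,  85] 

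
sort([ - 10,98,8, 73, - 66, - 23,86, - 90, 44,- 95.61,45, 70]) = [ - 95.61, - 90, - 66, - 23 , - 10,8,44, 45,70, 73, 86, 98 ] 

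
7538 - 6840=698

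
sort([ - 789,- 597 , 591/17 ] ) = [ - 789, - 597 , 591/17 ]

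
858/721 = 858/721 =1.19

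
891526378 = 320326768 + 571199610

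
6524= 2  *3262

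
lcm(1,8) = 8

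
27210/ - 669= - 9070/223 = -40.67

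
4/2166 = 2/1083 = 0.00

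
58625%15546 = 11987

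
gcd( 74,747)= 1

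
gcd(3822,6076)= 98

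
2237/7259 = 2237/7259 = 0.31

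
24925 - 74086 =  - 49161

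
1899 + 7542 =9441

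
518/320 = 259/160 = 1.62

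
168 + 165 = 333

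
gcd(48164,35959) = 1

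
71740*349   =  25037260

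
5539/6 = 5539/6 =923.17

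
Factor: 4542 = 2^1*3^1*757^1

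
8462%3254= 1954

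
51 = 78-27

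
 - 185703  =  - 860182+674479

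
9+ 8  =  17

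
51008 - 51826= - 818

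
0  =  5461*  0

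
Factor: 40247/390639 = 3^(-1 ) * 59^(  -  1)*167^1*241^1*2207^(  -  1 )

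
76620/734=38310/367= 104.39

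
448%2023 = 448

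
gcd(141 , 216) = 3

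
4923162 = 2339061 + 2584101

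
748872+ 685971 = 1434843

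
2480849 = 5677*437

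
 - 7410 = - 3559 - 3851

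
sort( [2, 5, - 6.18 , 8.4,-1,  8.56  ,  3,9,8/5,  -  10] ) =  [ - 10, - 6.18, - 1 , 8/5,2,3,5,8.4,  8.56,9 ]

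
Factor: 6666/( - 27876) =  - 11/46 = - 2^( -1)* 11^1*23^( - 1)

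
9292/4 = 2323=2323.00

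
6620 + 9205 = 15825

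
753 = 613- - 140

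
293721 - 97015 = 196706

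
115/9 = 12+7/9 = 12.78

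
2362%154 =52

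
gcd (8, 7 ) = 1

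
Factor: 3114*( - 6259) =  - 2^1 * 3^2*11^1*173^1*569^1 =- 19490526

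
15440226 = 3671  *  4206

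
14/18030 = 7/9015 = 0.00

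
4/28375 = 4/28375 = 0.00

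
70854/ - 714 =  - 100 + 13/17 = - 99.24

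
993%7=6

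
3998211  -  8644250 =-4646039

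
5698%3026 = 2672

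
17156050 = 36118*475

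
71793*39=2799927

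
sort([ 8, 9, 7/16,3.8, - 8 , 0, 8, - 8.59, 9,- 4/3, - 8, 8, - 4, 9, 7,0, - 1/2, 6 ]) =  [ - 8.59, - 8, - 8, -4, - 4/3, - 1/2, 0, 0, 7/16, 3.8, 6,7 , 8, 8,  8, 9 , 9, 9] 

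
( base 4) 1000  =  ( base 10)64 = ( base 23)2I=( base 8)100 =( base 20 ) 34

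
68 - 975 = - 907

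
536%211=114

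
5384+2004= 7388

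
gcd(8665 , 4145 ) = 5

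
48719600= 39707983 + 9011617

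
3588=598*6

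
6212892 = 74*83958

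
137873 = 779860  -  641987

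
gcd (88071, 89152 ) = 1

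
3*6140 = 18420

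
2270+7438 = 9708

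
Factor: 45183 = 3^1*15061^1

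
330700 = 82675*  4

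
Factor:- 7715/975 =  - 3^( - 1 )*5^( - 1 )*13^( - 1 )  *1543^1 = - 1543/195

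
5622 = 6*937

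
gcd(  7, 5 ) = 1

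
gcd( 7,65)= 1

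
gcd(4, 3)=1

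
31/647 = 31/647 =0.05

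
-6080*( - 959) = 5830720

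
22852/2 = 11426 = 11426.00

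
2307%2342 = 2307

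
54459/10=54459/10 = 5445.90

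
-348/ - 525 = 116/175 = 0.66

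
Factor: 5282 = 2^1*19^1*139^1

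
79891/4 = 19972 + 3/4 = 19972.75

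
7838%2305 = 923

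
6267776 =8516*736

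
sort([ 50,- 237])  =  [ - 237,50] 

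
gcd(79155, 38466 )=9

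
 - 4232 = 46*( - 92)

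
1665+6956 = 8621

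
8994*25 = 224850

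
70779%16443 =5007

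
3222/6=537 = 537.00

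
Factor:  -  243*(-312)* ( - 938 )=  - 71115408 = - 2^4*3^6*7^1 *13^1 * 67^1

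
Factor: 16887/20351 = 3^1*13^1*47^( - 1) = 39/47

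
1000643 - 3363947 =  - 2363304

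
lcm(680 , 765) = 6120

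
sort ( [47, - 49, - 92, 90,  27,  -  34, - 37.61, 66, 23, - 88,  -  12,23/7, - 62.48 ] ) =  [ - 92,  -  88, - 62.48,  -  49, - 37.61, - 34, - 12,23/7,23  ,  27, 47,  66, 90] 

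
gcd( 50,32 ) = 2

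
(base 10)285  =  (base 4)10131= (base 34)8D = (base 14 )165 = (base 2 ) 100011101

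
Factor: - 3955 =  - 5^1*7^1*113^1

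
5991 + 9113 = 15104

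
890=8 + 882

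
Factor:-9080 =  - 2^3*5^1 * 227^1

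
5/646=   5/646 = 0.01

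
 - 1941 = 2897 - 4838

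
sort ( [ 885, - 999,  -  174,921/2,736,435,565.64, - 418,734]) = [ -999, -418, - 174, 435,921/2,565.64,734,736, 885]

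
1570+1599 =3169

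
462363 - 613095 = -150732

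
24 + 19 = 43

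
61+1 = 62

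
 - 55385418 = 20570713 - 75956131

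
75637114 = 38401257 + 37235857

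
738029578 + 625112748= 1363142326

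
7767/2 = 3883 + 1/2 = 3883.50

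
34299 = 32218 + 2081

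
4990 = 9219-4229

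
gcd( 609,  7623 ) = 21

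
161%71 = 19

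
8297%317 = 55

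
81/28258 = 81/28258 = 0.00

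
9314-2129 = 7185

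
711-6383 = -5672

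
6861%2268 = 57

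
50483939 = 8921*5659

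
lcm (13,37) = 481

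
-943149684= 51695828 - 994845512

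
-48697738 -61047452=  - 109745190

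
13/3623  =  13/3623 = 0.00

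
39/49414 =39/49414 = 0.00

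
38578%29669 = 8909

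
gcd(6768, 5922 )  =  846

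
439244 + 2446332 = 2885576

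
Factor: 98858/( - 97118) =  -  7^(-2) * 991^(-1 )*49429^1 =- 49429/48559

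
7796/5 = 7796/5= 1559.20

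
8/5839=8/5839 = 0.00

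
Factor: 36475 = 5^2*1459^1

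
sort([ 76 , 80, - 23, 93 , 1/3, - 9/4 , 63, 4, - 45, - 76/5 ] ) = [ - 45, - 23,  -  76/5, - 9/4, 1/3,4,  63,  76, 80, 93]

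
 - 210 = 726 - 936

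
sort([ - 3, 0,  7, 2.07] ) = [-3,0,2.07 , 7] 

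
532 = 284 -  - 248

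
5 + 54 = 59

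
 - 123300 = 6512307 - 6635607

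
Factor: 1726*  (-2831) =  - 2^1*19^1*149^1*863^1 = - 4886306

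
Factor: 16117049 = 13^1*1239773^1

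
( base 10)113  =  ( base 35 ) 38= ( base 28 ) 41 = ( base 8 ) 161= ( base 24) 4H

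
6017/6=1002 + 5/6 = 1002.83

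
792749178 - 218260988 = 574488190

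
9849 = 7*1407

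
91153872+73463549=164617421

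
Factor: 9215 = 5^1*19^1*97^1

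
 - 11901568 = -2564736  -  9336832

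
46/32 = 1+7/16 = 1.44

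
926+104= 1030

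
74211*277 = 20556447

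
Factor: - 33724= - 2^2*8431^1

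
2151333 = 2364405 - 213072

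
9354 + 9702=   19056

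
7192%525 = 367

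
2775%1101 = 573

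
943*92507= 87234101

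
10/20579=10/20579 = 0.00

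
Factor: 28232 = 2^3*3529^1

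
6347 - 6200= 147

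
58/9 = 58/9 = 6.44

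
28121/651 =43  +  128/651 = 43.20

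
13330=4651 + 8679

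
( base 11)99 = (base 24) 4c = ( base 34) 36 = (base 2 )1101100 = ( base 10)108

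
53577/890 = 60  +  177/890= 60.20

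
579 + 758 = 1337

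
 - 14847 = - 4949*3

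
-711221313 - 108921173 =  - 820142486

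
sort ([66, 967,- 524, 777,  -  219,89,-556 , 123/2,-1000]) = [ -1000,-556,-524, - 219, 123/2,66, 89, 777,  967 ] 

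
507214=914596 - 407382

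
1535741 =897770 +637971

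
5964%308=112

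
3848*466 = 1793168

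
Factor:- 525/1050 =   -  1/2=- 2^(-1)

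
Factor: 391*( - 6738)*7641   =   - 2^1*3^4*17^1 * 23^1*283^1 * 1123^1  =  -20130657678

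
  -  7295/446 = -17 + 287/446 =- 16.36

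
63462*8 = 507696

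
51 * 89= 4539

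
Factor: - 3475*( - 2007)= 3^2*5^2*139^1*223^1 = 6974325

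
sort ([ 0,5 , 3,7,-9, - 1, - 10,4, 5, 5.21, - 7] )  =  [ - 10, - 9, - 7,  -  1,  0 , 3, 4,5, 5,5.21, 7] 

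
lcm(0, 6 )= 0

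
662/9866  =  331/4933 = 0.07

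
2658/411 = 886/137 = 6.47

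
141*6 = 846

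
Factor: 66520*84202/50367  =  2^4*3^(- 1)*5^1*103^(  -  1 )*163^( - 1)* 1663^1*42101^1=5601117040/50367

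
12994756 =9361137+3633619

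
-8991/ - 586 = 8991/586 = 15.34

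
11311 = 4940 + 6371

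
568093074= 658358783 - 90265709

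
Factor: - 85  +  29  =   - 2^3* 7^1=- 56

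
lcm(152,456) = 456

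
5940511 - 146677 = 5793834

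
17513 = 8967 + 8546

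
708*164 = 116112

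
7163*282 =2019966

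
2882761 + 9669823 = 12552584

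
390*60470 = 23583300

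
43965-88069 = - 44104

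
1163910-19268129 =  -  18104219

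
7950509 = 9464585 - 1514076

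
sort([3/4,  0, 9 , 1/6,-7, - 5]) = [ - 7,-5, 0,  1/6,3/4, 9]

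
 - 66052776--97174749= 31121973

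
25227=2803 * 9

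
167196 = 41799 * 4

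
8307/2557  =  8307/2557 = 3.25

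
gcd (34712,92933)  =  1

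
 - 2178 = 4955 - 7133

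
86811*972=84380292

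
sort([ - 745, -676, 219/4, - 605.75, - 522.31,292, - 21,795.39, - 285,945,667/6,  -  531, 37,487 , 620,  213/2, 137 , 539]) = [ - 745,-676, - 605.75,-531, - 522.31, - 285 , -21, 37,  219/4, 213/2,667/6,137,292,  487, 539,620, 795.39,  945]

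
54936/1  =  54936 = 54936.00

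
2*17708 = 35416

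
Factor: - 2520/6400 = - 2^( - 5 ) * 3^2*5^(-1 )*7^1= - 63/160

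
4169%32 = 9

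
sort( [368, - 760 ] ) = [ - 760,  368] 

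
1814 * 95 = 172330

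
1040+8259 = 9299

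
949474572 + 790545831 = 1740020403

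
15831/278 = 15831/278 = 56.95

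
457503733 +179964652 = 637468385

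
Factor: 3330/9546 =3^1*5^1*43^( -1) = 15/43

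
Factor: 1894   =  2^1*947^1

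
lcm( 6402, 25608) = 25608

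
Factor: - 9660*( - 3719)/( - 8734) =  - 2^1*3^1*5^1*7^1 * 11^( - 1)*23^1 * 397^(  -  1)*3719^1  =  - 17962770/4367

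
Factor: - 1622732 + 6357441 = 4734709 = 7^1*676387^1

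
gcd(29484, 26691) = 21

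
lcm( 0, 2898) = 0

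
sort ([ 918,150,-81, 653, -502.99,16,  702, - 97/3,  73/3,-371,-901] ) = [-901, - 502.99, - 371 ,-81, - 97/3, 16, 73/3, 150 , 653,702, 918]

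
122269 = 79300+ 42969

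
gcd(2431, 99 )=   11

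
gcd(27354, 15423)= 291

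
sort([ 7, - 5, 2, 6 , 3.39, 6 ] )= [ - 5,2, 3.39  ,  6 , 6,7]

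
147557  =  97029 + 50528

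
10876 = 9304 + 1572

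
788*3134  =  2469592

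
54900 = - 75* ( - 732) 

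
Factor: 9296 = 2^4*7^1*83^1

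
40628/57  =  712+44/57 = 712.77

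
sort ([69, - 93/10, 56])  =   [ - 93/10, 56,69]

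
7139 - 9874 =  - 2735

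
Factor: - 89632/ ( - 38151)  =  2^5 * 3^( - 5 )*157^ ( - 1)*2801^1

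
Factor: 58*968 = 56144= 2^4*11^2*29^1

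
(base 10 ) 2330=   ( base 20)5ga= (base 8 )4432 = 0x91A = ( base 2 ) 100100011010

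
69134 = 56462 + 12672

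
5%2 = 1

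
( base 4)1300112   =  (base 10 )7190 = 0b1110000010110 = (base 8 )16026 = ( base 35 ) 5UF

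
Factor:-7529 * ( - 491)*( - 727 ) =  -2687529253 = - 491^1*727^1*7529^1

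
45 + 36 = 81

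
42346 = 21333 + 21013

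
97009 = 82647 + 14362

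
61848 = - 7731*( - 8)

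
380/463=380/463 = 0.82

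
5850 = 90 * 65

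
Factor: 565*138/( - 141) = - 25990/47=-  2^1*5^1 * 23^1*47^ ( - 1)*113^1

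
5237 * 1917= 10039329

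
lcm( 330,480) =5280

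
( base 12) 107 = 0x97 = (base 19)7i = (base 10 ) 151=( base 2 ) 10010111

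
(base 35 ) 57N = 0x18f9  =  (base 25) a5i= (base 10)6393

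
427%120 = 67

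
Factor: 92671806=2^1*3^1*2819^1*5479^1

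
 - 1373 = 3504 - 4877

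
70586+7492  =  78078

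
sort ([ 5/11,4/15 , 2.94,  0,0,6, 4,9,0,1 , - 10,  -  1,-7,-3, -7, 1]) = [-10, - 7 ,-7, - 3, - 1,0,0,0,4/15,5/11,1,1,2.94,4, 6,9 ]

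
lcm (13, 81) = 1053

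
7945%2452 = 589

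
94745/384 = 246+ 281/384 = 246.73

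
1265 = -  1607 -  - 2872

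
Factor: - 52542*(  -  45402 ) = 2^2 * 3^4*7^2*23^1*47^1*139^1 = 2385511884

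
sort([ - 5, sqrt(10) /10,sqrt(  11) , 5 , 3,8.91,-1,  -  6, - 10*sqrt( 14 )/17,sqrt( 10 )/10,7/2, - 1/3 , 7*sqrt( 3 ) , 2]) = [ - 6, - 5, - 10*sqrt (14 ) /17, - 1, - 1/3  ,  sqrt( 10) /10,sqrt (10 )/10,2, 3,sqrt( 11 ),7/2, 5, 8.91,7 * sqrt( 3) ] 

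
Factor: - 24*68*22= - 2^6*3^1*11^1*17^1 = - 35904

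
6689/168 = 39 + 137/168 = 39.82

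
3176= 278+2898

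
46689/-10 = -4669 + 1/10 = -4668.90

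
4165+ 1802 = 5967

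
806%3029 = 806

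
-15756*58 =- 913848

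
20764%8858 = 3048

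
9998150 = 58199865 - 48201715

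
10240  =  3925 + 6315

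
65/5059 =65/5059 = 0.01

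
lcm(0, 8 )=0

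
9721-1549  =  8172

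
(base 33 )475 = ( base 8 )10760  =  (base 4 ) 1013300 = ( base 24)7N8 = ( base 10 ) 4592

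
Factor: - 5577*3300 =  - 2^2 * 3^2*5^2*11^2 * 13^2 = - 18404100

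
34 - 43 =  - 9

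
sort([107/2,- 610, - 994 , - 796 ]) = [ -994, - 796, - 610, 107/2 ] 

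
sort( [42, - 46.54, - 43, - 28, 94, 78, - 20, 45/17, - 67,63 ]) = [ - 67, - 46.54, - 43, - 28, - 20, 45/17,42, 63,78,94]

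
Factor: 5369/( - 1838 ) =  - 2^( - 1)*7^1*13^1 * 59^1*919^( - 1 ) 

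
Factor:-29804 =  - 2^2*7451^1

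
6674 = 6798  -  124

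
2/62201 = 2/62201  =  0.00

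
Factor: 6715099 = 661^1*10159^1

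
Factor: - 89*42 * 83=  - 310254 = - 2^1* 3^1 * 7^1 * 83^1*89^1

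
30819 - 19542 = 11277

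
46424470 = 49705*934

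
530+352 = 882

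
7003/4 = 7003/4 = 1750.75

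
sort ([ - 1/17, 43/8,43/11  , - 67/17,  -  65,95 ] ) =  [ - 65, - 67/17,  -  1/17,43/11, 43/8, 95] 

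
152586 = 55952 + 96634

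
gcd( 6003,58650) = 69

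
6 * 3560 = 21360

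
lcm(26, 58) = 754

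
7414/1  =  7414 = 7414.00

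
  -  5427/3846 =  - 2+755/1282 = - 1.41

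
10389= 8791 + 1598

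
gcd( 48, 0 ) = 48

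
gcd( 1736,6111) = 7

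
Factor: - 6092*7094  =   - 2^3 * 1523^1*3547^1 = - 43216648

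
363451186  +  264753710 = 628204896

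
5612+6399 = 12011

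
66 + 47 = 113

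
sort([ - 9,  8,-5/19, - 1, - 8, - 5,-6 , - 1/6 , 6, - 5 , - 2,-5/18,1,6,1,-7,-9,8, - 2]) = [-9, - 9,-8,  -  7, -6,- 5, - 5,  -  2, - 2 , - 1, - 5/18,  -  5/19,-1/6, 1,  1,6,6,8,8] 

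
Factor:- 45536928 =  - 2^5*3^1*474343^1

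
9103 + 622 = 9725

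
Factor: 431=431^1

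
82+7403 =7485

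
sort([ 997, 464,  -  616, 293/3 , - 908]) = [ - 908, - 616,293/3, 464, 997 ] 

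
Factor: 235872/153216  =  117/76 = 2^ (- 2)*3^2*13^1*19^( - 1)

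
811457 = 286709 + 524748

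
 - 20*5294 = -105880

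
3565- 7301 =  - 3736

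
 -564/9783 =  - 188/3261 = -0.06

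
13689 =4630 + 9059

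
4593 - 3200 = 1393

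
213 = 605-392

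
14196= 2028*7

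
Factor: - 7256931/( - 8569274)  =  2^( - 1)*3^1*7^ ( - 1) * 11^1*29^1*37^(-1 )*71^( - 1)*233^(  -  1)*7583^1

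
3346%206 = 50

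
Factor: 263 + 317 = 2^2*5^1 * 29^1 = 580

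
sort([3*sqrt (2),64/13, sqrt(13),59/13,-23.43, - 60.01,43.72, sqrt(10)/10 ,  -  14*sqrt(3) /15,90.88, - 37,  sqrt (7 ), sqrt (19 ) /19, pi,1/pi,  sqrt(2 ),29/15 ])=[ -60.01,  -  37,-23.43, - 14*sqrt( 3 ) /15,sqrt(19)/19,sqrt ( 10 )/10,1/pi, sqrt( 2), 29/15,sqrt(7 ), pi,sqrt( 13) , 3 * sqrt( 2), 59/13,64/13,43.72,90.88] 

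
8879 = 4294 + 4585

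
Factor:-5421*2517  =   - 13644657= - 3^2*13^1*139^1*839^1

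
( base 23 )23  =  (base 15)34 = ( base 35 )1E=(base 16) 31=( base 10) 49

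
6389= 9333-2944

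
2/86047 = 2/86047 =0.00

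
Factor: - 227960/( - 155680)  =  2^( - 2)*7^(-1)*41^1=41/28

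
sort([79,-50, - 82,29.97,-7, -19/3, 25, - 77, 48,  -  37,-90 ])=[-90, - 82, -77,-50, - 37,-7, - 19/3,  25, 29.97, 48,79]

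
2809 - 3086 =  - 277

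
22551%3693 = 393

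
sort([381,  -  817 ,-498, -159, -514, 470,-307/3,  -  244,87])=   [  -  817,-514, - 498,  -  244, -159, - 307/3, 87, 381, 470 ]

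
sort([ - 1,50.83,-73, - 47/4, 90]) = [ - 73, - 47/4, - 1, 50.83, 90]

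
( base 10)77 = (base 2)1001101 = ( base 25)32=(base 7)140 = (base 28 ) 2L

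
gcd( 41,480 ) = 1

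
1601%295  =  126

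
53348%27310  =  26038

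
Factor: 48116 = 2^2*23^1*523^1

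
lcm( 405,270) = 810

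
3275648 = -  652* (-5024 )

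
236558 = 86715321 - 86478763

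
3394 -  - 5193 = 8587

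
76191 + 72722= 148913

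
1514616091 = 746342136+768273955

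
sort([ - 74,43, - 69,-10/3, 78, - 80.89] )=[-80.89,-74, - 69,-10/3 , 43,78 ] 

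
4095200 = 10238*400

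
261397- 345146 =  - 83749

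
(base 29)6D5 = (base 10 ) 5428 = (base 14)1D9A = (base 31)5k3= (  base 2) 1010100110100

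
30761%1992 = 881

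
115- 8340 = - 8225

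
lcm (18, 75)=450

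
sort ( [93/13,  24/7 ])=[24/7,93/13] 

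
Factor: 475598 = 2^1*37^1*6427^1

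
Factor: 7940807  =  7^1 * 223^1*5087^1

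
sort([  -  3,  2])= [ -3, 2] 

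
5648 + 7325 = 12973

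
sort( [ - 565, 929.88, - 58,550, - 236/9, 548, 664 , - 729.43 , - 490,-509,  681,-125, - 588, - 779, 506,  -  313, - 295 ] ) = [ -779,-729.43,-588, - 565, - 509,-490,-313,-295, - 125  , - 58, - 236/9 , 506, 548, 550,664,681, 929.88]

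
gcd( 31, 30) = 1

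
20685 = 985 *21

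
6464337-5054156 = 1410181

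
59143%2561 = 240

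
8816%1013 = 712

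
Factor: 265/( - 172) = -2^( - 2) * 5^1 * 43^( - 1) * 53^1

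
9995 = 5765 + 4230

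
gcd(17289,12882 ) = 339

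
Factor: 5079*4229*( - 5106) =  - 2^1*3^2*23^1*37^1 * 1693^1 * 4229^1  =  - 109672238646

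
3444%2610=834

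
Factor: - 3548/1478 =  - 1774/739 = - 2^1*739^( - 1 ) * 887^1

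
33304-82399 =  - 49095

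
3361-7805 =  - 4444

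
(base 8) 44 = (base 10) 36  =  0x24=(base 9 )40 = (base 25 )1B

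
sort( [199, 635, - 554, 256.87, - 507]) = [ - 554, - 507, 199 , 256.87, 635]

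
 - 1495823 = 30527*( - 49)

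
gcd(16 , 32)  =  16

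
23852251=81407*293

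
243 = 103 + 140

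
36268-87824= - 51556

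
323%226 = 97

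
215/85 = 2 + 9/17=2.53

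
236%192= 44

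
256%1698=256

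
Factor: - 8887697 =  - 7^1*13^1 * 101^1*967^1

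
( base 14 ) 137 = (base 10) 245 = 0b11110101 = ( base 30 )85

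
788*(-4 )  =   - 3152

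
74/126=37/63 = 0.59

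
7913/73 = 7913/73 = 108.40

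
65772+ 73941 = 139713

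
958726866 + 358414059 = 1317140925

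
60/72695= 12/14539 =0.00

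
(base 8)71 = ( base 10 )57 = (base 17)36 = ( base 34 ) 1N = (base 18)33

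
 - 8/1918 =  -4/959  =  -0.00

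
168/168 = 1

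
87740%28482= 2294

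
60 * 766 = 45960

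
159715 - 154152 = 5563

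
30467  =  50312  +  -19845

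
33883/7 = 4840 + 3/7=4840.43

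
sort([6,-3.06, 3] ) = [ -3.06, 3, 6 ]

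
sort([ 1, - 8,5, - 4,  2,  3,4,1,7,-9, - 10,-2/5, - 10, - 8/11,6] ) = [-10, - 10, - 9, - 8, - 4,-8/11, - 2/5,1,1, 2,3,4,  5 , 6,7 ] 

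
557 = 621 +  - 64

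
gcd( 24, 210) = 6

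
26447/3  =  26447/3  =  8815.67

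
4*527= 2108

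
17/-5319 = - 17/5319 = - 0.00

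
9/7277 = 9/7277 = 0.00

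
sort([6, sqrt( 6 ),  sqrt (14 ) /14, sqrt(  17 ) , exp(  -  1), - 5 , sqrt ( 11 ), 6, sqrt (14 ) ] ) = [-5,sqrt(14 ) /14,exp( - 1),sqrt(6 ), sqrt(11 ), sqrt( 14 ),sqrt(17 ),6,6 ] 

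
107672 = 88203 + 19469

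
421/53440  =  421/53440=0.01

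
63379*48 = 3042192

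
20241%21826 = 20241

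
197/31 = 6  +  11/31  =  6.35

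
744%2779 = 744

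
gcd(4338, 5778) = 18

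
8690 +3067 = 11757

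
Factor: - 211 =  - 211^1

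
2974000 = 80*37175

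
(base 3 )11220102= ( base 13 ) 1820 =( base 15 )10D5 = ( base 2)110111110111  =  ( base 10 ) 3575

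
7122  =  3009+4113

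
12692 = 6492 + 6200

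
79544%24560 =5864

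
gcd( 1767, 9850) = 1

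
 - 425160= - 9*47240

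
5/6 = 5/6 =0.83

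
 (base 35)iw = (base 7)1634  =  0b1010010110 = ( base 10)662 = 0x296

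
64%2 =0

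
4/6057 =4/6057 = 0.00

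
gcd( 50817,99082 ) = 1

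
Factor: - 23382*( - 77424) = 2^5*3^4*433^1 * 1613^1 = 1810327968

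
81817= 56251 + 25566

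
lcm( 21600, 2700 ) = 21600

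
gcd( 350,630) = 70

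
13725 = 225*61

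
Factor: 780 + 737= 1517= 37^1*41^1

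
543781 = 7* 77683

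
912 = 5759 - 4847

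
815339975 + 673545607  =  1488885582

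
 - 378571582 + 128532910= - 250038672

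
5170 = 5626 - 456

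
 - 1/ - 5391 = 1/5391 = 0.00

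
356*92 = 32752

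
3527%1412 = 703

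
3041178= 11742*259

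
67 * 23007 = 1541469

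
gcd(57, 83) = 1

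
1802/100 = 18 + 1/50=18.02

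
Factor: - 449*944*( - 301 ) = 2^4*7^1 *43^1* 59^1*449^1 = 127580656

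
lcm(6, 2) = 6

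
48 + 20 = 68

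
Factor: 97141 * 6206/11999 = 602857046/11999=2^1*11^1*13^(- 2)*29^1*71^ ( - 1)*107^1*8831^1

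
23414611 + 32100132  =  55514743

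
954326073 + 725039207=1679365280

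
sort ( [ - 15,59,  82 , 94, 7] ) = [ - 15, 7,59, 82, 94]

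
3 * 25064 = 75192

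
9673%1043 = 286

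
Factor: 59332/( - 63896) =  - 13/14 = -2^( - 1)*7^( - 1 ) * 13^1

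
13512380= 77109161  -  63596781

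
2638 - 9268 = -6630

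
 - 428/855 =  - 428/855= - 0.50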